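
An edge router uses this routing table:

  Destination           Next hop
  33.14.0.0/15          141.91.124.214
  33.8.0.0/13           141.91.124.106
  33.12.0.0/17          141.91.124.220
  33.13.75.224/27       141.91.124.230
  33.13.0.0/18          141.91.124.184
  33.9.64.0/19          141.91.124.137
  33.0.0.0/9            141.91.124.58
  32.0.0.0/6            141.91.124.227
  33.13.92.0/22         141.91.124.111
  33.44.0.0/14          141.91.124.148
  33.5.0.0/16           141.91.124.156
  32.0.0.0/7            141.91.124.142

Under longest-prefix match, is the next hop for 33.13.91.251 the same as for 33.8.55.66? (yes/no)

33.13.91.251: longest match 33.8.0.0/13 -> 141.91.124.106
33.8.55.66: longest match 33.8.0.0/13 -> 141.91.124.106

yes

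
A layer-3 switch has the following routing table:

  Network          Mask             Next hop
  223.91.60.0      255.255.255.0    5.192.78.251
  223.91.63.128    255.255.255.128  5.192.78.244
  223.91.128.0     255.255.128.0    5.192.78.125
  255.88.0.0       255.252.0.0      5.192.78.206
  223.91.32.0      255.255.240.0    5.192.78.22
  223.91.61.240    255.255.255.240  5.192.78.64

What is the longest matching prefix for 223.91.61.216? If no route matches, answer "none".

none

223.91.61.216 is outside every listed prefix and there is no default route.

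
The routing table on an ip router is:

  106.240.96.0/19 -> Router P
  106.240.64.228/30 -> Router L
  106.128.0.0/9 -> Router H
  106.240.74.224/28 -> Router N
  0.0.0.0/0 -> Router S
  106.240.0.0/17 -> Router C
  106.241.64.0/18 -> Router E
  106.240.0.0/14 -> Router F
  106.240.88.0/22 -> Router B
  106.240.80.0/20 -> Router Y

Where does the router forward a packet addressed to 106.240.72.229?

Routes whose prefix contains 106.240.72.229:
  0.0.0.0/0 (default, matches everything) -> Router S
  106.128.0.0/9 (106.128.0.0 - 106.255.255.255) -> Router H
  106.240.0.0/14 (106.240.0.0 - 106.243.255.255) -> Router F
  106.240.0.0/17 (106.240.0.0 - 106.240.127.255) -> Router C
More-specific entries that do NOT match:
  106.240.64.228/30 (106.240.64.228 - 106.240.64.231) does not contain 106.240.72.229
  106.240.74.224/28 (106.240.74.224 - 106.240.74.239) does not contain 106.240.72.229
  106.240.88.0/22 (106.240.88.0 - 106.240.91.255) does not contain 106.240.72.229
  106.240.80.0/20 (106.240.80.0 - 106.240.95.255) does not contain 106.240.72.229
  106.240.96.0/19 (106.240.96.0 - 106.240.127.255) does not contain 106.240.72.229
  106.241.64.0/18 (106.241.64.0 - 106.241.127.255) does not contain 106.240.72.229
Longest matching prefix is /17 -> next hop Router C.

Router C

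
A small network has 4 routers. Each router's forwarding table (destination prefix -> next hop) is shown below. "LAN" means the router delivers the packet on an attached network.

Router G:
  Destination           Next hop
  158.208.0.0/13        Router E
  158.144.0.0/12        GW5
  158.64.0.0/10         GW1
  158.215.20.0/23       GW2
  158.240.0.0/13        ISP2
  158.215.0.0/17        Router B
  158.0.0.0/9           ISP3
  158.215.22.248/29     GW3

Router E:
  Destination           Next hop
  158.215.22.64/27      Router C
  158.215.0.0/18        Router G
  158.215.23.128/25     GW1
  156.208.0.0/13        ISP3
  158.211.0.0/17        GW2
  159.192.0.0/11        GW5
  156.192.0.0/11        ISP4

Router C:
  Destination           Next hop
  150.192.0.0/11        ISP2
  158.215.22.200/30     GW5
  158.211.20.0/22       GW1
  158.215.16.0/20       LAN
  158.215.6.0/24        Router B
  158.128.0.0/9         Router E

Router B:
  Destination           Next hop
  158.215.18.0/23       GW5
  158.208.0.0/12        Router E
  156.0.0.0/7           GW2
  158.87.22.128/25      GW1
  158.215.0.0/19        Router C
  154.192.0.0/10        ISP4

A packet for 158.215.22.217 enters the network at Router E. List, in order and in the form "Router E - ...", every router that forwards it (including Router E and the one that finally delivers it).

At Router E: longest match for 158.215.22.217 is 158.215.0.0/18 -> Router G
At Router G: longest match for 158.215.22.217 is 158.215.0.0/17 -> Router B
At Router B: longest match for 158.215.22.217 is 158.215.0.0/19 -> Router C
At Router C: longest match for 158.215.22.217 is 158.215.16.0/20 -> LAN

Router E - Router G - Router B - Router C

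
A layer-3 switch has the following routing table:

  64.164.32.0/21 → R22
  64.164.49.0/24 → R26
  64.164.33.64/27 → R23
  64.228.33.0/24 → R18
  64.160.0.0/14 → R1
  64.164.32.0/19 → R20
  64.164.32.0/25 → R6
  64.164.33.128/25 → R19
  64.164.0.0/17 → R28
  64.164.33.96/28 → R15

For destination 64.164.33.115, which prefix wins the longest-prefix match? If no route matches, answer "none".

64.164.32.0/21

Entries matching 64.164.33.115:
  64.164.0.0/17 (64.164.0.0 - 64.164.127.255)
  64.164.32.0/19 (64.164.32.0 - 64.164.63.255)
  64.164.32.0/21 (64.164.32.0 - 64.164.39.255)
Most specific is 64.164.32.0/21.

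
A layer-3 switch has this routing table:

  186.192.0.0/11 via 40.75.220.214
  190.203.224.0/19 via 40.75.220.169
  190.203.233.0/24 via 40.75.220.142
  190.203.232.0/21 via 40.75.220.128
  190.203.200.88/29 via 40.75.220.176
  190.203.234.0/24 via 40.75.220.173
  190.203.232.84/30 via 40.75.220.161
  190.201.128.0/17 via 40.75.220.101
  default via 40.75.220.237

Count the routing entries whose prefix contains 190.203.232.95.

Prefixes containing 190.203.232.95:
  0.0.0.0/0 (default, matches everything)
  190.203.224.0/19 (190.203.224.0 - 190.203.255.255)
  190.203.232.0/21 (190.203.232.0 - 190.203.239.255)
Total matching entries: 3.

3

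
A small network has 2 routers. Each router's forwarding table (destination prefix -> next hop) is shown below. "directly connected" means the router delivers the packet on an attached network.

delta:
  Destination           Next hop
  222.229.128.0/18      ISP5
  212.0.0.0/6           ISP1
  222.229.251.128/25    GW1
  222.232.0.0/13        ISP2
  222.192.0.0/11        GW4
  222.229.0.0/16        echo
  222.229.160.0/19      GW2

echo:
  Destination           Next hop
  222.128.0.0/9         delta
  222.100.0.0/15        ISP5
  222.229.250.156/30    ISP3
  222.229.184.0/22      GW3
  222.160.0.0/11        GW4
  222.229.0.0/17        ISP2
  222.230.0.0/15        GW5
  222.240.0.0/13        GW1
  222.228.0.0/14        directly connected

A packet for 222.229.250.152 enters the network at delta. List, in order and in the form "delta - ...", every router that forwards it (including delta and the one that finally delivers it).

At delta: longest match for 222.229.250.152 is 222.229.0.0/16 -> echo
At echo: longest match for 222.229.250.152 is 222.228.0.0/14 -> directly connected

delta - echo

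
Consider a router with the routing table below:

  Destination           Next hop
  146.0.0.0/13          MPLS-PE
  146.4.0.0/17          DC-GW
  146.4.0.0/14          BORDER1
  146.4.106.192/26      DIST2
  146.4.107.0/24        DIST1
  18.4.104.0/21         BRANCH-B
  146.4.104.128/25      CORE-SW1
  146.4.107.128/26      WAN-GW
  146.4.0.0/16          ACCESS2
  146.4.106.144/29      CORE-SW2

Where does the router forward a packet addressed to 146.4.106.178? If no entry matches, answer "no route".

DC-GW

Routes whose prefix contains 146.4.106.178:
  146.0.0.0/13 (146.0.0.0 - 146.7.255.255) -> MPLS-PE
  146.4.0.0/14 (146.4.0.0 - 146.7.255.255) -> BORDER1
  146.4.0.0/16 (146.4.0.0 - 146.4.255.255) -> ACCESS2
  146.4.0.0/17 (146.4.0.0 - 146.4.127.255) -> DC-GW
More-specific entries that do NOT match:
  146.4.106.144/29 (146.4.106.144 - 146.4.106.151) does not contain 146.4.106.178
  146.4.106.192/26 (146.4.106.192 - 146.4.106.255) does not contain 146.4.106.178
  146.4.107.128/26 (146.4.107.128 - 146.4.107.191) does not contain 146.4.106.178
  146.4.104.128/25 (146.4.104.128 - 146.4.104.255) does not contain 146.4.106.178
  146.4.107.0/24 (146.4.107.0 - 146.4.107.255) does not contain 146.4.106.178
  18.4.104.0/21 (18.4.104.0 - 18.4.111.255) does not contain 146.4.106.178
Longest matching prefix is /17 -> next hop DC-GW.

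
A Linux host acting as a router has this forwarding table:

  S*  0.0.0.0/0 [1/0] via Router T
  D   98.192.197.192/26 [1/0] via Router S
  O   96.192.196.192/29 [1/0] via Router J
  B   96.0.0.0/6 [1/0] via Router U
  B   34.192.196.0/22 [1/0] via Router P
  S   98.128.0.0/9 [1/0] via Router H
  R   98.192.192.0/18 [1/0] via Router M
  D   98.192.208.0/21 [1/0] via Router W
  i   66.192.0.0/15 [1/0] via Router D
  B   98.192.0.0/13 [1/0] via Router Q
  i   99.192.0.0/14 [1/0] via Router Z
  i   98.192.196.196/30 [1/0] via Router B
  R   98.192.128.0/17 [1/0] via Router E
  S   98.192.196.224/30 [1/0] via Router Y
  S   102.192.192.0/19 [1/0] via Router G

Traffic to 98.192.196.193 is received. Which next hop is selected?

Routes whose prefix contains 98.192.196.193:
  0.0.0.0/0 (default, matches everything) -> Router T
  96.0.0.0/6 (96.0.0.0 - 99.255.255.255) -> Router U
  98.128.0.0/9 (98.128.0.0 - 98.255.255.255) -> Router H
  98.192.0.0/13 (98.192.0.0 - 98.199.255.255) -> Router Q
  98.192.128.0/17 (98.192.128.0 - 98.192.255.255) -> Router E
  98.192.192.0/18 (98.192.192.0 - 98.192.255.255) -> Router M
More-specific entries that do NOT match:
  98.192.196.196/30 (98.192.196.196 - 98.192.196.199) does not contain 98.192.196.193
  98.192.196.224/30 (98.192.196.224 - 98.192.196.227) does not contain 98.192.196.193
  96.192.196.192/29 (96.192.196.192 - 96.192.196.199) does not contain 98.192.196.193
  98.192.197.192/26 (98.192.197.192 - 98.192.197.255) does not contain 98.192.196.193
  34.192.196.0/22 (34.192.196.0 - 34.192.199.255) does not contain 98.192.196.193
  98.192.208.0/21 (98.192.208.0 - 98.192.215.255) does not contain 98.192.196.193
  102.192.192.0/19 (102.192.192.0 - 102.192.223.255) does not contain 98.192.196.193
Longest matching prefix is /18 -> next hop Router M.

Router M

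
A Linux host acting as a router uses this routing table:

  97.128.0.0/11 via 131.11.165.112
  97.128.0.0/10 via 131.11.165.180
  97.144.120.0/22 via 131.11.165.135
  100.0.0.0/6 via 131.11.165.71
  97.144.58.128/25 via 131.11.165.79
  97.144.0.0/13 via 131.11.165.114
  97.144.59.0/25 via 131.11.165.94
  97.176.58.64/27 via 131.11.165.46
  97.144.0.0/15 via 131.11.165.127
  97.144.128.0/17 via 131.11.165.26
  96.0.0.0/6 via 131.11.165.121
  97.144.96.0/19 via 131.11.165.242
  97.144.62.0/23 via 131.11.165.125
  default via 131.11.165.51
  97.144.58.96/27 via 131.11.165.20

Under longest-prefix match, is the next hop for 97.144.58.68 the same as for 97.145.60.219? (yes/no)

yes

97.144.58.68: longest match 97.144.0.0/15 -> 131.11.165.127
97.145.60.219: longest match 97.144.0.0/15 -> 131.11.165.127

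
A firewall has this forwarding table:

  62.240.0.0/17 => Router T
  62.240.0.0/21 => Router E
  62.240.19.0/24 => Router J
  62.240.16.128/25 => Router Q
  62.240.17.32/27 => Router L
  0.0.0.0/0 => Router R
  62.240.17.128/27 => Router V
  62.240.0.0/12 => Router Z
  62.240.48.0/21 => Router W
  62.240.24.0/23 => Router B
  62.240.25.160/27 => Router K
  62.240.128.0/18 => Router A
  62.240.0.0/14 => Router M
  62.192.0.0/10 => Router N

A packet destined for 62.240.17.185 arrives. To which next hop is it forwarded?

Router T

Routes whose prefix contains 62.240.17.185:
  0.0.0.0/0 (default, matches everything) -> Router R
  62.192.0.0/10 (62.192.0.0 - 62.255.255.255) -> Router N
  62.240.0.0/12 (62.240.0.0 - 62.255.255.255) -> Router Z
  62.240.0.0/14 (62.240.0.0 - 62.243.255.255) -> Router M
  62.240.0.0/17 (62.240.0.0 - 62.240.127.255) -> Router T
More-specific entries that do NOT match:
  62.240.17.32/27 (62.240.17.32 - 62.240.17.63) does not contain 62.240.17.185
  62.240.17.128/27 (62.240.17.128 - 62.240.17.159) does not contain 62.240.17.185
  62.240.25.160/27 (62.240.25.160 - 62.240.25.191) does not contain 62.240.17.185
  62.240.16.128/25 (62.240.16.128 - 62.240.16.255) does not contain 62.240.17.185
  62.240.19.0/24 (62.240.19.0 - 62.240.19.255) does not contain 62.240.17.185
  62.240.24.0/23 (62.240.24.0 - 62.240.25.255) does not contain 62.240.17.185
  62.240.0.0/21 (62.240.0.0 - 62.240.7.255) does not contain 62.240.17.185
  62.240.48.0/21 (62.240.48.0 - 62.240.55.255) does not contain 62.240.17.185
  62.240.128.0/18 (62.240.128.0 - 62.240.191.255) does not contain 62.240.17.185
Longest matching prefix is /17 -> next hop Router T.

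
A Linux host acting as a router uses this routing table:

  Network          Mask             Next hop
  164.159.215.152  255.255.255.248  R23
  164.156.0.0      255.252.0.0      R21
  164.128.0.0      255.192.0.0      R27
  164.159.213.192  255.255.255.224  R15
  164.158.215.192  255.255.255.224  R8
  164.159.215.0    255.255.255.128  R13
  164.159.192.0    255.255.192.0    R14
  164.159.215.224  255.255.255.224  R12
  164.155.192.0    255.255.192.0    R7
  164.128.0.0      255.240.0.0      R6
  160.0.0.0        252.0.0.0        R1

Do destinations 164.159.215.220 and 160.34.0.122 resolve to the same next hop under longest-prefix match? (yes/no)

no

164.159.215.220: longest match 164.159.192.0/18 -> R14
160.34.0.122: longest match 160.0.0.0/6 -> R1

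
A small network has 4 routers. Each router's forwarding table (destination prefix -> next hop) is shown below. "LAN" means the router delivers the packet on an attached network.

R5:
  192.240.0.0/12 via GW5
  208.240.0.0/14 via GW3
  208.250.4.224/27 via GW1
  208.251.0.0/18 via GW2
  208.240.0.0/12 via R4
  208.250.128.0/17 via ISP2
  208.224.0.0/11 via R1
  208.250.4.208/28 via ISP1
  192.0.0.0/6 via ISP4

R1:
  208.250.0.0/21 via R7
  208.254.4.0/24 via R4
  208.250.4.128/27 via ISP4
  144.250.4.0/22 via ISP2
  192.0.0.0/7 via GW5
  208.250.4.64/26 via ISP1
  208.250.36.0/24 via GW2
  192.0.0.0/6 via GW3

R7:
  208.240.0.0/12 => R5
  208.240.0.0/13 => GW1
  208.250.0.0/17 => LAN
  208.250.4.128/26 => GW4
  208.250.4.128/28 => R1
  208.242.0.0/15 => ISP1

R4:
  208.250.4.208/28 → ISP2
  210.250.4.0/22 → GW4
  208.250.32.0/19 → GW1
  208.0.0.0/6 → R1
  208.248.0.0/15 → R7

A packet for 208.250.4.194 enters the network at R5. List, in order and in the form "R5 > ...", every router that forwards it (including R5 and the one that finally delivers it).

R5 > R4 > R1 > R7

At R5: longest match for 208.250.4.194 is 208.240.0.0/12 -> R4
At R4: longest match for 208.250.4.194 is 208.0.0.0/6 -> R1
At R1: longest match for 208.250.4.194 is 208.250.0.0/21 -> R7
At R7: longest match for 208.250.4.194 is 208.250.0.0/17 -> LAN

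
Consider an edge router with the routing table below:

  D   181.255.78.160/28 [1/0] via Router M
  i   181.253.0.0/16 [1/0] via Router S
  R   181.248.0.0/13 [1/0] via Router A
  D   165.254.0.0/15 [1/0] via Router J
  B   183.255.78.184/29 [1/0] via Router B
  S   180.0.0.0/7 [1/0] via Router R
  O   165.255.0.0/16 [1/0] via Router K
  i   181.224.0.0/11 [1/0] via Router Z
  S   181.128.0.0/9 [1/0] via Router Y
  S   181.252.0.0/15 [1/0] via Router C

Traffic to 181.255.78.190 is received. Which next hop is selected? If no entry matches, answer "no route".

Router A

Routes whose prefix contains 181.255.78.190:
  180.0.0.0/7 (180.0.0.0 - 181.255.255.255) -> Router R
  181.128.0.0/9 (181.128.0.0 - 181.255.255.255) -> Router Y
  181.224.0.0/11 (181.224.0.0 - 181.255.255.255) -> Router Z
  181.248.0.0/13 (181.248.0.0 - 181.255.255.255) -> Router A
More-specific entries that do NOT match:
  183.255.78.184/29 (183.255.78.184 - 183.255.78.191) does not contain 181.255.78.190
  181.255.78.160/28 (181.255.78.160 - 181.255.78.175) does not contain 181.255.78.190
  181.253.0.0/16 (181.253.0.0 - 181.253.255.255) does not contain 181.255.78.190
  165.255.0.0/16 (165.255.0.0 - 165.255.255.255) does not contain 181.255.78.190
  165.254.0.0/15 (165.254.0.0 - 165.255.255.255) does not contain 181.255.78.190
  181.252.0.0/15 (181.252.0.0 - 181.253.255.255) does not contain 181.255.78.190
Longest matching prefix is /13 -> next hop Router A.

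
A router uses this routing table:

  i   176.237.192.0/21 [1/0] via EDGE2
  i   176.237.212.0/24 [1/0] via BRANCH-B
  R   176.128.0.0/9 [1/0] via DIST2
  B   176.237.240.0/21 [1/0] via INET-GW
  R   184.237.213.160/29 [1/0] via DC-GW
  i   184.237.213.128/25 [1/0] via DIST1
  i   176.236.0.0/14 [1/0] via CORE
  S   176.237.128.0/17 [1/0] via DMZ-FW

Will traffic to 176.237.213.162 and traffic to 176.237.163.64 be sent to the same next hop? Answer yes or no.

176.237.213.162: longest match 176.237.128.0/17 -> DMZ-FW
176.237.163.64: longest match 176.237.128.0/17 -> DMZ-FW

yes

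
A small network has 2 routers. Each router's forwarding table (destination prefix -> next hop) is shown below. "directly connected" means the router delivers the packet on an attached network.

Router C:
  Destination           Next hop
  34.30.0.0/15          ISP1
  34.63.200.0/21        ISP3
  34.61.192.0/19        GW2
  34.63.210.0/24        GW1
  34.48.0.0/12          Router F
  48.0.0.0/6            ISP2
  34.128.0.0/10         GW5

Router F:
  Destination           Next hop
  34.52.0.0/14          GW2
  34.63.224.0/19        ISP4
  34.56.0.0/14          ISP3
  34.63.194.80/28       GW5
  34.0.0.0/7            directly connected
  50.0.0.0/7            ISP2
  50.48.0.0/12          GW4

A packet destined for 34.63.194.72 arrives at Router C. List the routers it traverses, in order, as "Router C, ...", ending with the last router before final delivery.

At Router C: longest match for 34.63.194.72 is 34.48.0.0/12 -> Router F
At Router F: longest match for 34.63.194.72 is 34.0.0.0/7 -> directly connected

Router C, Router F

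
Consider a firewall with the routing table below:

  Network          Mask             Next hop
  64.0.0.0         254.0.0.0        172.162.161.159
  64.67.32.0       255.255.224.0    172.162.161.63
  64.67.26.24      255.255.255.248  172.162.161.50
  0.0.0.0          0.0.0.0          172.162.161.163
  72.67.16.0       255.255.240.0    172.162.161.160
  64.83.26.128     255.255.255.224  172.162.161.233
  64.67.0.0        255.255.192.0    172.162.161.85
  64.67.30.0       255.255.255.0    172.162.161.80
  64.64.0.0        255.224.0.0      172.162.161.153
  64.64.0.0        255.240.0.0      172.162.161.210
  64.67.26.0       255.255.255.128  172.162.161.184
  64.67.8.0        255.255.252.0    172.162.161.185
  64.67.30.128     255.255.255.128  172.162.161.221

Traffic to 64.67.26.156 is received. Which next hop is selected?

172.162.161.85

Routes whose prefix contains 64.67.26.156:
  0.0.0.0/0 (default, matches everything) -> 172.162.161.163
  64.0.0.0/7 (64.0.0.0 - 65.255.255.255) -> 172.162.161.159
  64.64.0.0/11 (64.64.0.0 - 64.95.255.255) -> 172.162.161.153
  64.64.0.0/12 (64.64.0.0 - 64.79.255.255) -> 172.162.161.210
  64.67.0.0/18 (64.67.0.0 - 64.67.63.255) -> 172.162.161.85
More-specific entries that do NOT match:
  64.67.26.24/29 (64.67.26.24 - 64.67.26.31) does not contain 64.67.26.156
  64.83.26.128/27 (64.83.26.128 - 64.83.26.159) does not contain 64.67.26.156
  64.67.26.0/25 (64.67.26.0 - 64.67.26.127) does not contain 64.67.26.156
  64.67.30.128/25 (64.67.30.128 - 64.67.30.255) does not contain 64.67.26.156
  64.67.30.0/24 (64.67.30.0 - 64.67.30.255) does not contain 64.67.26.156
  64.67.8.0/22 (64.67.8.0 - 64.67.11.255) does not contain 64.67.26.156
  72.67.16.0/20 (72.67.16.0 - 72.67.31.255) does not contain 64.67.26.156
  64.67.32.0/19 (64.67.32.0 - 64.67.63.255) does not contain 64.67.26.156
Longest matching prefix is /18 -> next hop 172.162.161.85.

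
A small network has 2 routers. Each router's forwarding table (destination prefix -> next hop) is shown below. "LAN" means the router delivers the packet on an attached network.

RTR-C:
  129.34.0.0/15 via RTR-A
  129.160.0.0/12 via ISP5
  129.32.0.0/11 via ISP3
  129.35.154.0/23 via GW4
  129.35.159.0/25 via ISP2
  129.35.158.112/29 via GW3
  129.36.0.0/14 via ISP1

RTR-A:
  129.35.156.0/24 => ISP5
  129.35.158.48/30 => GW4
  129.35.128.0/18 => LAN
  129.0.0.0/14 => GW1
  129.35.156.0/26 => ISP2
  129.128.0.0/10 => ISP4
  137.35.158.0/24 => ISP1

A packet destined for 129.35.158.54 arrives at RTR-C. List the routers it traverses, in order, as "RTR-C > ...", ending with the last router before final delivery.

At RTR-C: longest match for 129.35.158.54 is 129.34.0.0/15 -> RTR-A
At RTR-A: longest match for 129.35.158.54 is 129.35.128.0/18 -> LAN

RTR-C > RTR-A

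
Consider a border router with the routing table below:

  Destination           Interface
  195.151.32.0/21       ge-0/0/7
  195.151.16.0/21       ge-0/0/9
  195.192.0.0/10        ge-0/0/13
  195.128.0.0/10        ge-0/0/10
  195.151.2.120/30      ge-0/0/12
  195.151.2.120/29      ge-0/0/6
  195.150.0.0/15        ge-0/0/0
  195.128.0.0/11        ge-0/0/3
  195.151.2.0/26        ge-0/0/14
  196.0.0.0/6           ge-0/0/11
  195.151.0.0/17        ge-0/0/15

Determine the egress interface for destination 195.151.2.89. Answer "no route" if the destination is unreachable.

Routes whose prefix contains 195.151.2.89:
  195.128.0.0/10 (195.128.0.0 - 195.191.255.255) -> ge-0/0/10
  195.128.0.0/11 (195.128.0.0 - 195.159.255.255) -> ge-0/0/3
  195.150.0.0/15 (195.150.0.0 - 195.151.255.255) -> ge-0/0/0
  195.151.0.0/17 (195.151.0.0 - 195.151.127.255) -> ge-0/0/15
More-specific entries that do NOT match:
  195.151.2.120/30 (195.151.2.120 - 195.151.2.123) does not contain 195.151.2.89
  195.151.2.120/29 (195.151.2.120 - 195.151.2.127) does not contain 195.151.2.89
  195.151.2.0/26 (195.151.2.0 - 195.151.2.63) does not contain 195.151.2.89
  195.151.32.0/21 (195.151.32.0 - 195.151.39.255) does not contain 195.151.2.89
  195.151.16.0/21 (195.151.16.0 - 195.151.23.255) does not contain 195.151.2.89
Longest matching prefix is /17 -> interface ge-0/0/15.

ge-0/0/15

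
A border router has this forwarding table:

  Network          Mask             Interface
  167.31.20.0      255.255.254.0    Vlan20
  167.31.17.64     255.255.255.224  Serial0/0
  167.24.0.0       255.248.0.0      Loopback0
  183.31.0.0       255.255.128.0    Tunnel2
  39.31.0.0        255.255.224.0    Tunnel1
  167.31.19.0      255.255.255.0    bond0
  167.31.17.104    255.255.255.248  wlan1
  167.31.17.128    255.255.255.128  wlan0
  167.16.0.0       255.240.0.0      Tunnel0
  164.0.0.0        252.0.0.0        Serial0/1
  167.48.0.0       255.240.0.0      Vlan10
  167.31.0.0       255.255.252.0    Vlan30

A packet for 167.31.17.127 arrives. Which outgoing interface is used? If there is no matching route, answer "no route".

Loopback0

Routes whose prefix contains 167.31.17.127:
  164.0.0.0/6 (164.0.0.0 - 167.255.255.255) -> Serial0/1
  167.16.0.0/12 (167.16.0.0 - 167.31.255.255) -> Tunnel0
  167.24.0.0/13 (167.24.0.0 - 167.31.255.255) -> Loopback0
More-specific entries that do NOT match:
  167.31.17.104/29 (167.31.17.104 - 167.31.17.111) does not contain 167.31.17.127
  167.31.17.64/27 (167.31.17.64 - 167.31.17.95) does not contain 167.31.17.127
  167.31.17.128/25 (167.31.17.128 - 167.31.17.255) does not contain 167.31.17.127
  167.31.19.0/24 (167.31.19.0 - 167.31.19.255) does not contain 167.31.17.127
  167.31.20.0/23 (167.31.20.0 - 167.31.21.255) does not contain 167.31.17.127
  167.31.0.0/22 (167.31.0.0 - 167.31.3.255) does not contain 167.31.17.127
  39.31.0.0/19 (39.31.0.0 - 39.31.31.255) does not contain 167.31.17.127
  183.31.0.0/17 (183.31.0.0 - 183.31.127.255) does not contain 167.31.17.127
Longest matching prefix is /13 -> interface Loopback0.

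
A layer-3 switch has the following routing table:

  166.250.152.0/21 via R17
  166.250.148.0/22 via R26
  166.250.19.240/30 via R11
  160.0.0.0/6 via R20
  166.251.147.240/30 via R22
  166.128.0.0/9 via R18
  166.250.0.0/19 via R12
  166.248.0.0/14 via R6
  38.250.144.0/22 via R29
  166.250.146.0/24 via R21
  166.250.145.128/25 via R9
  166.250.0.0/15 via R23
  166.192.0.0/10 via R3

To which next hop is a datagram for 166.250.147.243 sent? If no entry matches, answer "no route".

Routes whose prefix contains 166.250.147.243:
  166.128.0.0/9 (166.128.0.0 - 166.255.255.255) -> R18
  166.192.0.0/10 (166.192.0.0 - 166.255.255.255) -> R3
  166.248.0.0/14 (166.248.0.0 - 166.251.255.255) -> R6
  166.250.0.0/15 (166.250.0.0 - 166.251.255.255) -> R23
More-specific entries that do NOT match:
  166.250.19.240/30 (166.250.19.240 - 166.250.19.243) does not contain 166.250.147.243
  166.251.147.240/30 (166.251.147.240 - 166.251.147.243) does not contain 166.250.147.243
  166.250.145.128/25 (166.250.145.128 - 166.250.145.255) does not contain 166.250.147.243
  166.250.146.0/24 (166.250.146.0 - 166.250.146.255) does not contain 166.250.147.243
  166.250.148.0/22 (166.250.148.0 - 166.250.151.255) does not contain 166.250.147.243
  38.250.144.0/22 (38.250.144.0 - 38.250.147.255) does not contain 166.250.147.243
  166.250.152.0/21 (166.250.152.0 - 166.250.159.255) does not contain 166.250.147.243
  166.250.0.0/19 (166.250.0.0 - 166.250.31.255) does not contain 166.250.147.243
Longest matching prefix is /15 -> next hop R23.

R23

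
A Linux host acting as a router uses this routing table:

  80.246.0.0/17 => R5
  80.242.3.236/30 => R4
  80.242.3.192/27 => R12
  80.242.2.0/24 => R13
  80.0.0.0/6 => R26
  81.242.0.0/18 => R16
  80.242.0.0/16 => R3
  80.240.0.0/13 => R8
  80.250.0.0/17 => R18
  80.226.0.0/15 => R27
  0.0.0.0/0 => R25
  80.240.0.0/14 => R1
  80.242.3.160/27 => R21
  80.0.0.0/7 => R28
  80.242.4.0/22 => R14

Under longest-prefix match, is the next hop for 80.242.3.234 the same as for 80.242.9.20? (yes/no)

yes

80.242.3.234: longest match 80.242.0.0/16 -> R3
80.242.9.20: longest match 80.242.0.0/16 -> R3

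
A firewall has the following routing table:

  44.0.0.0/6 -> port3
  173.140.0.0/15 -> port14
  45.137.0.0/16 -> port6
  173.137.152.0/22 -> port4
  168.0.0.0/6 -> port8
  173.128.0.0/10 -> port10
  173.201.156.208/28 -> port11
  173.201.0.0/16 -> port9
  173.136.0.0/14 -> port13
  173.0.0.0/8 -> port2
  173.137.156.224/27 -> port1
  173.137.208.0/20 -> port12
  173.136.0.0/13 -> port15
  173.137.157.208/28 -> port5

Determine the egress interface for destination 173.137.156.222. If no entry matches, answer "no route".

Routes whose prefix contains 173.137.156.222:
  173.0.0.0/8 (173.0.0.0 - 173.255.255.255) -> port2
  173.128.0.0/10 (173.128.0.0 - 173.191.255.255) -> port10
  173.136.0.0/13 (173.136.0.0 - 173.143.255.255) -> port15
  173.136.0.0/14 (173.136.0.0 - 173.139.255.255) -> port13
More-specific entries that do NOT match:
  173.201.156.208/28 (173.201.156.208 - 173.201.156.223) does not contain 173.137.156.222
  173.137.157.208/28 (173.137.157.208 - 173.137.157.223) does not contain 173.137.156.222
  173.137.156.224/27 (173.137.156.224 - 173.137.156.255) does not contain 173.137.156.222
  173.137.152.0/22 (173.137.152.0 - 173.137.155.255) does not contain 173.137.156.222
  173.137.208.0/20 (173.137.208.0 - 173.137.223.255) does not contain 173.137.156.222
  45.137.0.0/16 (45.137.0.0 - 45.137.255.255) does not contain 173.137.156.222
  173.201.0.0/16 (173.201.0.0 - 173.201.255.255) does not contain 173.137.156.222
  173.140.0.0/15 (173.140.0.0 - 173.141.255.255) does not contain 173.137.156.222
Longest matching prefix is /14 -> interface port13.

port13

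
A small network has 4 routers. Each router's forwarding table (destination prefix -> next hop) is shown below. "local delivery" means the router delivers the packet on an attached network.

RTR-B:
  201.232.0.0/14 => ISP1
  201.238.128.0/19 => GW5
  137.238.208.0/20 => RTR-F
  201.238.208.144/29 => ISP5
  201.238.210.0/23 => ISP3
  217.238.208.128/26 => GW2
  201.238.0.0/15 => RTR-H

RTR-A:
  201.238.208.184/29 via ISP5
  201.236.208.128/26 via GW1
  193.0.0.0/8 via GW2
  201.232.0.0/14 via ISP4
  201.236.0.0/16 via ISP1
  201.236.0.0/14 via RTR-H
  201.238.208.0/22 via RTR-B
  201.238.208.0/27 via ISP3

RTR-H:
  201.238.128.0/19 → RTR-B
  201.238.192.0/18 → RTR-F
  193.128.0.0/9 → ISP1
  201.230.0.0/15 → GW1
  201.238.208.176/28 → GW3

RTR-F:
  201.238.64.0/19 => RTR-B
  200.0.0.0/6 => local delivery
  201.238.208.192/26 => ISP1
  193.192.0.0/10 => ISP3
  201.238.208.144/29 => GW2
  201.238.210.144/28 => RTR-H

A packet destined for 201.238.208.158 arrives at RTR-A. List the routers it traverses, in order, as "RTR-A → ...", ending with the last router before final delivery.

RTR-A → RTR-B → RTR-H → RTR-F

At RTR-A: longest match for 201.238.208.158 is 201.238.208.0/22 -> RTR-B
At RTR-B: longest match for 201.238.208.158 is 201.238.0.0/15 -> RTR-H
At RTR-H: longest match for 201.238.208.158 is 201.238.192.0/18 -> RTR-F
At RTR-F: longest match for 201.238.208.158 is 200.0.0.0/6 -> local delivery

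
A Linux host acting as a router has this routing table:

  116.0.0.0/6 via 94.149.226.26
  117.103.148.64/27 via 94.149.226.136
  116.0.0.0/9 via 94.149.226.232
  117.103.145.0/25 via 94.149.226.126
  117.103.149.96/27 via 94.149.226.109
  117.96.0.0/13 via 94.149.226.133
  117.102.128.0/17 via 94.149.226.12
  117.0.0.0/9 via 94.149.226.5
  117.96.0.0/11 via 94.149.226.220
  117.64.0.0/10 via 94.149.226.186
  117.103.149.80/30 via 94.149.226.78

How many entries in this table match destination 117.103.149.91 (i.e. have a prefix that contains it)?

Prefixes containing 117.103.149.91:
  116.0.0.0/6 (116.0.0.0 - 119.255.255.255)
  117.0.0.0/9 (117.0.0.0 - 117.127.255.255)
  117.64.0.0/10 (117.64.0.0 - 117.127.255.255)
  117.96.0.0/11 (117.96.0.0 - 117.127.255.255)
  117.96.0.0/13 (117.96.0.0 - 117.103.255.255)
Total matching entries: 5.

5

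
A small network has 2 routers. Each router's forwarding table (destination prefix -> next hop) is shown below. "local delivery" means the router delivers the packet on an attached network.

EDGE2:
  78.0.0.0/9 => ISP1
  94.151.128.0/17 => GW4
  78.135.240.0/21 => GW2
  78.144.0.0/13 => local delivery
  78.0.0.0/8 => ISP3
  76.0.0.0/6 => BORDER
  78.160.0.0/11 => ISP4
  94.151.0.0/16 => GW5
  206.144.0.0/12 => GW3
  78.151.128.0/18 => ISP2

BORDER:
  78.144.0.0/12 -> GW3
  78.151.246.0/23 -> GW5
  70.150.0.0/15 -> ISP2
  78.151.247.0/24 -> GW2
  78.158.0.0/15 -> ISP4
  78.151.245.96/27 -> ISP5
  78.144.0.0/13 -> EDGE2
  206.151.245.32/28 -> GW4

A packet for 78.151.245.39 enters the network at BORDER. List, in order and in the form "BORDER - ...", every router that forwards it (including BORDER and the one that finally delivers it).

At BORDER: longest match for 78.151.245.39 is 78.144.0.0/13 -> EDGE2
At EDGE2: longest match for 78.151.245.39 is 78.144.0.0/13 -> local delivery

BORDER - EDGE2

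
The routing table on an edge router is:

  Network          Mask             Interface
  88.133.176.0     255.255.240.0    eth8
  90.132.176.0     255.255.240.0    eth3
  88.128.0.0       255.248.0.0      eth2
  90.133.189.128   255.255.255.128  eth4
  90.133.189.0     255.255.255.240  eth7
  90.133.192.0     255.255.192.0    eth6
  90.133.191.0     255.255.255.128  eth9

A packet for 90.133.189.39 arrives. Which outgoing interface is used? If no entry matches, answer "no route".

No entry's prefix contains 90.133.189.39; there is no default route.

no route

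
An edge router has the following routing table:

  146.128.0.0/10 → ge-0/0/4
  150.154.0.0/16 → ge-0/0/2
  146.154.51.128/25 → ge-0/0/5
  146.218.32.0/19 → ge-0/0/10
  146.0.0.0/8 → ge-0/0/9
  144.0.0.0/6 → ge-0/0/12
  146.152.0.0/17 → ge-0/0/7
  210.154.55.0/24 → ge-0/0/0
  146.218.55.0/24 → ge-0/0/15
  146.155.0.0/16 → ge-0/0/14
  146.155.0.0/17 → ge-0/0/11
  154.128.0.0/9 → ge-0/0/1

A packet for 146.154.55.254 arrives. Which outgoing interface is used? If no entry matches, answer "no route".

ge-0/0/4

Routes whose prefix contains 146.154.55.254:
  144.0.0.0/6 (144.0.0.0 - 147.255.255.255) -> ge-0/0/12
  146.0.0.0/8 (146.0.0.0 - 146.255.255.255) -> ge-0/0/9
  146.128.0.0/10 (146.128.0.0 - 146.191.255.255) -> ge-0/0/4
More-specific entries that do NOT match:
  146.154.51.128/25 (146.154.51.128 - 146.154.51.255) does not contain 146.154.55.254
  210.154.55.0/24 (210.154.55.0 - 210.154.55.255) does not contain 146.154.55.254
  146.218.55.0/24 (146.218.55.0 - 146.218.55.255) does not contain 146.154.55.254
  146.218.32.0/19 (146.218.32.0 - 146.218.63.255) does not contain 146.154.55.254
  146.152.0.0/17 (146.152.0.0 - 146.152.127.255) does not contain 146.154.55.254
  146.155.0.0/17 (146.155.0.0 - 146.155.127.255) does not contain 146.154.55.254
  150.154.0.0/16 (150.154.0.0 - 150.154.255.255) does not contain 146.154.55.254
  146.155.0.0/16 (146.155.0.0 - 146.155.255.255) does not contain 146.154.55.254
Longest matching prefix is /10 -> interface ge-0/0/4.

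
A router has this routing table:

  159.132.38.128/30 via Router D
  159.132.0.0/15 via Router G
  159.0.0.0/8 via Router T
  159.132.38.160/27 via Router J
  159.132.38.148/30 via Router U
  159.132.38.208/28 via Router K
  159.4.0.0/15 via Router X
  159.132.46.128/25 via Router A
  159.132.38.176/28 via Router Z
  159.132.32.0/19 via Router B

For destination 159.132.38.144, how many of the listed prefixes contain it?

3

Prefixes containing 159.132.38.144:
  159.0.0.0/8 (159.0.0.0 - 159.255.255.255)
  159.132.0.0/15 (159.132.0.0 - 159.133.255.255)
  159.132.32.0/19 (159.132.32.0 - 159.132.63.255)
Total matching entries: 3.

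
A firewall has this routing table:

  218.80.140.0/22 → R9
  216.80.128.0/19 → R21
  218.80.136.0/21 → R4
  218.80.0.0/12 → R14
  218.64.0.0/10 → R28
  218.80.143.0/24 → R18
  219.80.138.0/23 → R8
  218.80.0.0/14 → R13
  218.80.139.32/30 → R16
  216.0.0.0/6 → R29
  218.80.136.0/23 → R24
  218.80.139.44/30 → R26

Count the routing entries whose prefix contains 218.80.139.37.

Prefixes containing 218.80.139.37:
  216.0.0.0/6 (216.0.0.0 - 219.255.255.255)
  218.64.0.0/10 (218.64.0.0 - 218.127.255.255)
  218.80.0.0/12 (218.80.0.0 - 218.95.255.255)
  218.80.0.0/14 (218.80.0.0 - 218.83.255.255)
  218.80.136.0/21 (218.80.136.0 - 218.80.143.255)
Total matching entries: 5.

5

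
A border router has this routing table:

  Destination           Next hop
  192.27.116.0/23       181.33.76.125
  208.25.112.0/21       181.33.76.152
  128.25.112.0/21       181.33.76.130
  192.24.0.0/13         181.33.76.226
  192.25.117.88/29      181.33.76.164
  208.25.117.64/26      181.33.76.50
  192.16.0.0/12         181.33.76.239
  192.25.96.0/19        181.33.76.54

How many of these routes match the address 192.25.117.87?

Prefixes containing 192.25.117.87:
  192.16.0.0/12 (192.16.0.0 - 192.31.255.255)
  192.24.0.0/13 (192.24.0.0 - 192.31.255.255)
  192.25.96.0/19 (192.25.96.0 - 192.25.127.255)
Total matching entries: 3.

3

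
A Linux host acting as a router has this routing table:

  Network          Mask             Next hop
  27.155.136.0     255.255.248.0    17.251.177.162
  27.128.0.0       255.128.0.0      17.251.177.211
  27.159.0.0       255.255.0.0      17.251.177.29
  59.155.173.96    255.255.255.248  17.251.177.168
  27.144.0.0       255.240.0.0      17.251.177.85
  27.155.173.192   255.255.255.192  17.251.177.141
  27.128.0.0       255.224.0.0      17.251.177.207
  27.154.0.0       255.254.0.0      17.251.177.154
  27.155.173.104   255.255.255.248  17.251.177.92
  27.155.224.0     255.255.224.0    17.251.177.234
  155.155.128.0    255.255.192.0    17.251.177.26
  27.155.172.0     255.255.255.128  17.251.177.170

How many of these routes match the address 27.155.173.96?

Prefixes containing 27.155.173.96:
  27.128.0.0/9 (27.128.0.0 - 27.255.255.255)
  27.128.0.0/11 (27.128.0.0 - 27.159.255.255)
  27.144.0.0/12 (27.144.0.0 - 27.159.255.255)
  27.154.0.0/15 (27.154.0.0 - 27.155.255.255)
Total matching entries: 4.

4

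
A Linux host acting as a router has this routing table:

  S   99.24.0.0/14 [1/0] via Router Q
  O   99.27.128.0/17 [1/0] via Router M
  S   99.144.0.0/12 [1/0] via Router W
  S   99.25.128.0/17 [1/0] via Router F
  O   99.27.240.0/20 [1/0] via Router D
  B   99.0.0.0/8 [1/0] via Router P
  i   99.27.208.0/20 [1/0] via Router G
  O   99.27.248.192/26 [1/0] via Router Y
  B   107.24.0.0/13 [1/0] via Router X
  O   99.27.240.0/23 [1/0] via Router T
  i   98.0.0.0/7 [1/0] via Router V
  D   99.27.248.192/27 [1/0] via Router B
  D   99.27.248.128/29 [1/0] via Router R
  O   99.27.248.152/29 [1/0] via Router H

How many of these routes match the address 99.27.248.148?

Prefixes containing 99.27.248.148:
  98.0.0.0/7 (98.0.0.0 - 99.255.255.255)
  99.0.0.0/8 (99.0.0.0 - 99.255.255.255)
  99.24.0.0/14 (99.24.0.0 - 99.27.255.255)
  99.27.128.0/17 (99.27.128.0 - 99.27.255.255)
  99.27.240.0/20 (99.27.240.0 - 99.27.255.255)
Total matching entries: 5.

5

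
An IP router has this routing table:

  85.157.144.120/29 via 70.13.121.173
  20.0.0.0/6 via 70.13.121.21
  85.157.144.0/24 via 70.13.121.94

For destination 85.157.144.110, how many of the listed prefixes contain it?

Prefixes containing 85.157.144.110:
  85.157.144.0/24 (85.157.144.0 - 85.157.144.255)
Total matching entries: 1.

1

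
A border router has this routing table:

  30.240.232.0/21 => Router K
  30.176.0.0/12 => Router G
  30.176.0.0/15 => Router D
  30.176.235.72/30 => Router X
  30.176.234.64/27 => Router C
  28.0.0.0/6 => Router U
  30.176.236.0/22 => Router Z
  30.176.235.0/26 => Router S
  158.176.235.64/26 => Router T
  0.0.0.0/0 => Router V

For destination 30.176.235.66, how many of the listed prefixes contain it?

4

Prefixes containing 30.176.235.66:
  0.0.0.0/0 (default, matches everything)
  28.0.0.0/6 (28.0.0.0 - 31.255.255.255)
  30.176.0.0/12 (30.176.0.0 - 30.191.255.255)
  30.176.0.0/15 (30.176.0.0 - 30.177.255.255)
Total matching entries: 4.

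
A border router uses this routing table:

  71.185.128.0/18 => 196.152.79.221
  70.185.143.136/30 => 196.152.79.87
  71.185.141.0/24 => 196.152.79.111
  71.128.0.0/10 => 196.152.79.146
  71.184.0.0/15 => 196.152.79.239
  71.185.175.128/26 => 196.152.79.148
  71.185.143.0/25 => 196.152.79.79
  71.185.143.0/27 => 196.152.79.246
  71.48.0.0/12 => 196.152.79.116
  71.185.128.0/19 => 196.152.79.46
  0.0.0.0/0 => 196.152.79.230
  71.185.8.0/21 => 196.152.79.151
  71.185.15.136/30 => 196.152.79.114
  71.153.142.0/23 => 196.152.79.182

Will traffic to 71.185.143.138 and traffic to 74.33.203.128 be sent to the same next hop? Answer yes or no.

71.185.143.138: longest match 71.185.128.0/19 -> 196.152.79.46
74.33.203.128: longest match 0.0.0.0/0 -> 196.152.79.230

no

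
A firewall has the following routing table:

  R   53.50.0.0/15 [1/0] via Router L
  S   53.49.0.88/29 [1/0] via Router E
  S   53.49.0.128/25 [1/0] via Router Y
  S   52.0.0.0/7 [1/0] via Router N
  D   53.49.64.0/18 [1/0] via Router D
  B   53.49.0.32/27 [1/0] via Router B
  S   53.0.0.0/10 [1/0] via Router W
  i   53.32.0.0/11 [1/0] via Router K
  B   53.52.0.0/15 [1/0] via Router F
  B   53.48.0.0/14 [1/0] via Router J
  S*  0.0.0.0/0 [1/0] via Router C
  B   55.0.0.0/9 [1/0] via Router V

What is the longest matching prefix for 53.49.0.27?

Entries matching 53.49.0.27:
  0.0.0.0/0 (default, matches everything)
  52.0.0.0/7 (52.0.0.0 - 53.255.255.255)
  53.0.0.0/10 (53.0.0.0 - 53.63.255.255)
  53.32.0.0/11 (53.32.0.0 - 53.63.255.255)
  53.48.0.0/14 (53.48.0.0 - 53.51.255.255)
Most specific is 53.48.0.0/14.

53.48.0.0/14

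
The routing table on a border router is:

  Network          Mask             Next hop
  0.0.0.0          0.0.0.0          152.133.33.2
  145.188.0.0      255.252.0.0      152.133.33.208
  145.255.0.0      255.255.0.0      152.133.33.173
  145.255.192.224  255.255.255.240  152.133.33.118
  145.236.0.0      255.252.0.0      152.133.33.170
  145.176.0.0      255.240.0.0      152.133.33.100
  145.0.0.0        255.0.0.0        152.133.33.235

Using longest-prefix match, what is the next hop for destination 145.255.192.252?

Routes whose prefix contains 145.255.192.252:
  0.0.0.0/0 (default, matches everything) -> 152.133.33.2
  145.0.0.0/8 (145.0.0.0 - 145.255.255.255) -> 152.133.33.235
  145.255.0.0/16 (145.255.0.0 - 145.255.255.255) -> 152.133.33.173
More-specific entries that do NOT match:
  145.255.192.224/28 (145.255.192.224 - 145.255.192.239) does not contain 145.255.192.252
Longest matching prefix is /16 -> next hop 152.133.33.173.

152.133.33.173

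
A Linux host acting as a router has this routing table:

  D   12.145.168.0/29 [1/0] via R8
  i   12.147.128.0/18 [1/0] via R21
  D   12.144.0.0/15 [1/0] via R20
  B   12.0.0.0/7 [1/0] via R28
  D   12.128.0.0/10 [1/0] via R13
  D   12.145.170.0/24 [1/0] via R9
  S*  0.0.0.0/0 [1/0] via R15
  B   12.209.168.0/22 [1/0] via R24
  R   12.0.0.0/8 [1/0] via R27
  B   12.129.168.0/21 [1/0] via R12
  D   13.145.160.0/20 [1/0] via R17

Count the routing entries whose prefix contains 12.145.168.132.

Prefixes containing 12.145.168.132:
  0.0.0.0/0 (default, matches everything)
  12.0.0.0/7 (12.0.0.0 - 13.255.255.255)
  12.0.0.0/8 (12.0.0.0 - 12.255.255.255)
  12.128.0.0/10 (12.128.0.0 - 12.191.255.255)
  12.144.0.0/15 (12.144.0.0 - 12.145.255.255)
Total matching entries: 5.

5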